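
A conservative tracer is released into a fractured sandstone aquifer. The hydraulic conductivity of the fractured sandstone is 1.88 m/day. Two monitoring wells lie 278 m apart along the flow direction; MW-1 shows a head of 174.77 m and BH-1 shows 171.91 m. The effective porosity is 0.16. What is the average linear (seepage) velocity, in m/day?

0.121

Hydraulic gradient i = (174.77 − 171.91) / 278 = 2.86 / 278 = 0.01029.
Darcy flux q = K · i = 1.880 × 0.01029 = 0.01934 m/day.
Seepage velocity v = q / n_e = 0.01934 / 0.16 = 0.1209 m/day.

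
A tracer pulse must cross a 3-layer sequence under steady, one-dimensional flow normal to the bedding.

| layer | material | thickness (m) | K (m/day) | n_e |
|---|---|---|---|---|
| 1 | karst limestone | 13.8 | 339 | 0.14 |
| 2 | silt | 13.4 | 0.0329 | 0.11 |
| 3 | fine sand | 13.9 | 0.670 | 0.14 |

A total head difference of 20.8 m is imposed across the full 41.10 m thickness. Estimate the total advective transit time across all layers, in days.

With flow normal to the layers, continuity requires the same specific discharge q through every layer.
Σ(b_i/K_i) = 13.8/339 + 13.4/0.0329 + 13.9/0.670 = 428.1 d.
q = Δh / Σ(b_i/K_i) = 20.8 / 428.1 = 0.04859 m/day.
In each layer the seepage velocity is v_i = q/n_i, so the layer transit time is t_i = b_i·n_i / q:
  layer 1 (karst limestone): t_1 = 13.8 × 0.14 / 0.04859 = 39.76 d
  layer 2 (silt): t_2 = 13.4 × 0.11 / 0.04859 = 30.34 d
  layer 3 (fine sand): t_3 = 13.9 × 0.14 / 0.04859 = 40.05 d
Total t = Σ t_i = 110.1 days.

110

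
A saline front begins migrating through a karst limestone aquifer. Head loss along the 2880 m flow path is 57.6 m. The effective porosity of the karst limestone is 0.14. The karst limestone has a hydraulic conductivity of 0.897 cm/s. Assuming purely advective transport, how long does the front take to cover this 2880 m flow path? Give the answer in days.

26.0

Convert K: 0.897 cm/s × 864 = 775.0 m/day.
Hydraulic gradient i = Δh / L = 57.6 / 2880 = 0.02000.
Darcy flux q = K · i = 775.0 × 0.02000 = 15.50 m/day.
Seepage velocity v = q / n_e = 15.50 / 0.14 = 110.7 m/day.
Travel time t = L / v = 2880 / 110.7 = 26.01 days.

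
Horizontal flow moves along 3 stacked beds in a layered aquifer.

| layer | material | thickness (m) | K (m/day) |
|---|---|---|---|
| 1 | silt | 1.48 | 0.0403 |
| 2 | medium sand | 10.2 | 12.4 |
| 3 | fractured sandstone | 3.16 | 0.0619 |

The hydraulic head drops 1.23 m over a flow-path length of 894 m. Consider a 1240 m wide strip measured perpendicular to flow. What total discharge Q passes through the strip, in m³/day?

Flow is parallel to layering, so each bed carries its own Darcy discharge and the transmissivities add.
Σ(K_i·b_i) = 0.0403×1.48 + 12.4×10.2 + 0.0619×3.16 = 126.7 m²/day.
Hydraulic gradient i = Δh / L = 1.23 / 894 = 0.001376.
Q = Σ(K_i·b_i) · W · i = 126.7 × 1240 × 0.001376 = 216.2 m³/day.

216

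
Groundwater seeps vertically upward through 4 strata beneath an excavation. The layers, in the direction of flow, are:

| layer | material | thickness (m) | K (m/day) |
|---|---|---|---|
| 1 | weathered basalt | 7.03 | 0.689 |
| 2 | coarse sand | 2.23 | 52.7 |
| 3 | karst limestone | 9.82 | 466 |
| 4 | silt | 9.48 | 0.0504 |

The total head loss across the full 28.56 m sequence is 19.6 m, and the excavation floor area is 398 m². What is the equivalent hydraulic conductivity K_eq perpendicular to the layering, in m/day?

Flow is perpendicular to layering, so the layers act in series and the equivalent K is the thickness-weighted harmonic mean.
Total thickness L = 7.03 + 2.23 + 9.82 + 9.48 = 28.56 m.
Σ(b_i/K_i) = 7.03/0.689 + 2.23/52.7 + 9.82/466 + 9.48/0.0504 = 198.4 d.
K_eq = L / Σ(b_i/K_i) = 28.56 / 198.4 = 0.1440 m/day.

0.144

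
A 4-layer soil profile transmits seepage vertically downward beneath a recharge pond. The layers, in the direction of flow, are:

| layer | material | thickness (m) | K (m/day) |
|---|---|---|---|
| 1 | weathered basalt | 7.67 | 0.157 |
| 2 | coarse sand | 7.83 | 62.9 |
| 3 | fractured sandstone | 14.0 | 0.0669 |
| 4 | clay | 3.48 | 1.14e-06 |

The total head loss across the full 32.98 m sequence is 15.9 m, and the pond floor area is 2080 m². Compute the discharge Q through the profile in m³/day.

0.0108

Flow is perpendicular to layering, so the layers act in series and the equivalent K is the thickness-weighted harmonic mean.
Total thickness L = 7.67 + 7.83 + 14.0 + 3.48 = 32.98 m.
Σ(b_i/K_i) = 7.67/0.157 + 7.83/62.9 + 14.0/0.0669 + 3.48/1.14e-06 = 3.053e+06 d.
K_eq = L / Σ(b_i/K_i) = 32.98 / 3.053e+06 = 1.080e-05 m/day.
Q = K_eq · A · (Δh/L) = 1.080e-05 × 2080 × (15.9/32.98) = 0.01083 m³/day.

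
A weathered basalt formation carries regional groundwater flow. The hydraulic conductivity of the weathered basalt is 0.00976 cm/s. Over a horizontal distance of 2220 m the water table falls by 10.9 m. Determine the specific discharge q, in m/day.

0.0414

Convert K: 0.00976 cm/s × 864 = 8.433 m/day.
Hydraulic gradient i = Δh / L = 10.9 / 2220 = 0.004910.
Specific discharge q = K · i = 8.433 × 0.004910 = 0.04140 m/day.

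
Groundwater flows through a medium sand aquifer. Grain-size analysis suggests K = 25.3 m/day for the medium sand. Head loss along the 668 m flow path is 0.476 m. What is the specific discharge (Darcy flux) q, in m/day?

0.0180

Hydraulic gradient i = Δh / L = 0.476 / 668 = 0.0007126.
Specific discharge q = K · i = 25.30 × 0.0007126 = 0.01803 m/day.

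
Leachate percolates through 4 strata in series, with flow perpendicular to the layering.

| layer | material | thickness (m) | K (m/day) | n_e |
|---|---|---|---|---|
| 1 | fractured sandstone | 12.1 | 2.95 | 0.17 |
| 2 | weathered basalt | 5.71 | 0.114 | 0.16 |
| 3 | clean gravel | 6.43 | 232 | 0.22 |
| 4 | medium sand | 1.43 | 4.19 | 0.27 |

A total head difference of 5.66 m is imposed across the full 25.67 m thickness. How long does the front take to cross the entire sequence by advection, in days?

46.0

With flow normal to the layers, continuity requires the same specific discharge q through every layer.
Σ(b_i/K_i) = 12.1/2.95 + 5.71/0.114 + 6.43/232 + 1.43/4.19 = 54.56 d.
q = Δh / Σ(b_i/K_i) = 5.66 / 54.56 = 0.1037 m/day.
In each layer the seepage velocity is v_i = q/n_i, so the layer transit time is t_i = b_i·n_i / q:
  layer 1 (fractured sandstone): t_1 = 12.1 × 0.17 / 0.1037 = 19.83 d
  layer 2 (weathered basalt): t_2 = 5.71 × 0.16 / 0.1037 = 8.806 d
  layer 3 (clean gravel): t_3 = 6.43 × 0.22 / 0.1037 = 13.64 d
  layer 4 (medium sand): t_4 = 1.43 × 0.27 / 0.1037 = 3.722 d
Total t = Σ t_i = 45.99 days.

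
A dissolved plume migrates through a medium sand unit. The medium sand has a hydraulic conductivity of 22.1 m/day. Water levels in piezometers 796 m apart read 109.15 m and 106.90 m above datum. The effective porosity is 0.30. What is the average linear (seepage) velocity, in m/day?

0.208

Hydraulic gradient i = (109.15 − 106.90) / 796 = 2.25 / 796 = 0.002827.
Darcy flux q = K · i = 22.10 × 0.002827 = 0.06247 m/day.
Seepage velocity v = q / n_e = 0.06247 / 0.30 = 0.2082 m/day.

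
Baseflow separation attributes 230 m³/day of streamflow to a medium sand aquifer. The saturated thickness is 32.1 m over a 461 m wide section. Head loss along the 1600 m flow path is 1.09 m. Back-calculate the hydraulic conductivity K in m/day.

Cross-sectional area A = 461 × 32.1 = 14798 m².
Hydraulic gradient i = Δh / L = 1.09 / 1600 = 0.0006812.
From Q = K·A·i, K = Q / (A·i) = 230 / (14798 × 0.0006812) = 22.81 m/day.

22.8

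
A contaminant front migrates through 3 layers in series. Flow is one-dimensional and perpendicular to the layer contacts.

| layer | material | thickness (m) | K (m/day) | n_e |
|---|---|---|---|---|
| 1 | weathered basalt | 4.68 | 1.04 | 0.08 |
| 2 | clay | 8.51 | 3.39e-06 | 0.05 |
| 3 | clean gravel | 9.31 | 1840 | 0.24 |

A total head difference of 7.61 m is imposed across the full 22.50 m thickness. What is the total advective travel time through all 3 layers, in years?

With flow normal to the layers, continuity requires the same specific discharge q through every layer.
Σ(b_i/K_i) = 4.68/1.04 + 8.51/3.39e-06 + 9.31/1840 = 2.510e+06 d.
q = Δh / Σ(b_i/K_i) = 7.61 / 2.510e+06 = 3.031e-06 m/day.
In each layer the seepage velocity is v_i = q/n_i, so the layer transit time is t_i = b_i·n_i / q:
  layer 1 (weathered basalt): t_1 = 4.68 × 0.08 / 3.031e-06 = 1.235e+05 d
  layer 2 (clay): t_2 = 8.51 × 0.05 / 3.031e-06 = 1.404e+05 d
  layer 3 (clean gravel): t_3 = 9.31 × 0.24 / 3.031e-06 = 7.371e+05 d
Total t = Σ t_i = 1.001e+06 days = 2740 years.

2740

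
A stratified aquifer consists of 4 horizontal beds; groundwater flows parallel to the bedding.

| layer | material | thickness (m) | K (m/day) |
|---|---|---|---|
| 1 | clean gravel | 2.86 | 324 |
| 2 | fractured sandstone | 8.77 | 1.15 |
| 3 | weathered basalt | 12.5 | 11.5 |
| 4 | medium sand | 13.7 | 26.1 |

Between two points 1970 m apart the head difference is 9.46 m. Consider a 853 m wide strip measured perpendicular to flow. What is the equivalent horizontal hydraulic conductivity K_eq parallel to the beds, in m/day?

38.0

Flow is parallel to layering, so each bed carries its own Darcy discharge and the transmissivities add.
Σ(K_i·b_i) = 324×2.86 + 1.15×8.77 + 11.5×12.5 + 26.1×13.7 = 1438 m²/day.
Total thickness b = 37.83 m, so K_eq = Σ(K_i·b_i)/b = 38.01 m/day.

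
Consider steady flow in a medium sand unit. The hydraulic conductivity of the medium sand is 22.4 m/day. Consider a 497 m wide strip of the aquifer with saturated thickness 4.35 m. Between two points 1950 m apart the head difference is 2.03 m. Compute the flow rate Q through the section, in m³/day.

50.4

Cross-sectional area A = 497 × 4.35 = 2162 m².
Hydraulic gradient i = Δh / L = 2.03 / 1950 = 0.001041.
Darcy's law: Q = K · A · i = 22.40 × 2162 × 0.001041 = 50.41 m³/day.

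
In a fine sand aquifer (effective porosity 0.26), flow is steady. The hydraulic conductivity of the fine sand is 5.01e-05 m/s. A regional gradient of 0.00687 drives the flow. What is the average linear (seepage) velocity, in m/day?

0.114

Convert K: 5.01e-05 m/s × 86400 = 4.329 m/day.
Hydraulic gradient i = 0.00687.
Darcy flux q = K · i = 4.329 × 0.006870 = 0.02974 m/day.
Seepage velocity v = q / n_e = 0.02974 / 0.26 = 0.1144 m/day.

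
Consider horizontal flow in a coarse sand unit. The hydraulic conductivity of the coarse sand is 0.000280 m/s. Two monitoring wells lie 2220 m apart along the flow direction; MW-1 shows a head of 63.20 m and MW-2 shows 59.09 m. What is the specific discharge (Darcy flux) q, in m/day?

0.0448

Convert K: 0.000280 m/s × 86400 = 24.19 m/day.
Hydraulic gradient i = (63.20 − 59.09) / 2220 = 4.11 / 2220 = 0.001851.
Specific discharge q = K · i = 24.19 × 0.001851 = 0.04479 m/day.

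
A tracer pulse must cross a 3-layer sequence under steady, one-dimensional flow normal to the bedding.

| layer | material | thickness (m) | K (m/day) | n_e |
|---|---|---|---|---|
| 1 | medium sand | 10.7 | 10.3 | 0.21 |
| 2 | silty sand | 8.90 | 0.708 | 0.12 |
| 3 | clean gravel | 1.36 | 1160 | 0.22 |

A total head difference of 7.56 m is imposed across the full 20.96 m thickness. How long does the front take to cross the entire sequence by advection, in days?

With flow normal to the layers, continuity requires the same specific discharge q through every layer.
Σ(b_i/K_i) = 10.7/10.3 + 8.90/0.708 + 1.36/1160 = 13.61 d.
q = Δh / Σ(b_i/K_i) = 7.56 / 13.61 = 0.5554 m/day.
In each layer the seepage velocity is v_i = q/n_i, so the layer transit time is t_i = b_i·n_i / q:
  layer 1 (medium sand): t_1 = 10.7 × 0.21 / 0.5554 = 4.045 d
  layer 2 (silty sand): t_2 = 8.90 × 0.12 / 0.5554 = 1.923 d
  layer 3 (clean gravel): t_3 = 1.36 × 0.22 / 0.5554 = 0.5387 d
Total t = Σ t_i = 6.507 days.

6.51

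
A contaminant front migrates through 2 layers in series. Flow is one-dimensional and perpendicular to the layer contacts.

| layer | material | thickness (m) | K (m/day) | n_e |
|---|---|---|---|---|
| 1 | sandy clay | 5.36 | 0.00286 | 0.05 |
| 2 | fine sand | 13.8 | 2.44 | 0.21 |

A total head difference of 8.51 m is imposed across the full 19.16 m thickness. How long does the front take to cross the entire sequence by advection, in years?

With flow normal to the layers, continuity requires the same specific discharge q through every layer.
Σ(b_i/K_i) = 5.36/0.00286 + 13.8/2.44 = 1880 d.
q = Δh / Σ(b_i/K_i) = 8.51 / 1880 = 0.004527 m/day.
In each layer the seepage velocity is v_i = q/n_i, so the layer transit time is t_i = b_i·n_i / q:
  layer 1 (sandy clay): t_1 = 5.36 × 0.05 / 0.004527 = 59.20 d
  layer 2 (fine sand): t_2 = 13.8 × 0.21 / 0.004527 = 640.1 d
Total t = Σ t_i = 699.3 days = 1.915 years.

1.91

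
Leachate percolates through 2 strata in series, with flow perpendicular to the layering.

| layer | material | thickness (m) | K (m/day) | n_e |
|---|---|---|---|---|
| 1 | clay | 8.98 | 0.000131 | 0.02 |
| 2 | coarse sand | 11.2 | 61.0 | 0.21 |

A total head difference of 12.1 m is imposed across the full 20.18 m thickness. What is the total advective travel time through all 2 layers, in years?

39.3

With flow normal to the layers, continuity requires the same specific discharge q through every layer.
Σ(b_i/K_i) = 8.98/0.000131 + 11.2/61.0 = 68550 d.
q = Δh / Σ(b_i/K_i) = 12.1 / 68550 = 0.0001765 m/day.
In each layer the seepage velocity is v_i = q/n_i, so the layer transit time is t_i = b_i·n_i / q:
  layer 1 (clay): t_1 = 8.98 × 0.02 / 0.0001765 = 1017 d
  layer 2 (coarse sand): t_2 = 11.2 × 0.21 / 0.0001765 = 13325 d
Total t = Σ t_i = 14342 days = 39.27 years.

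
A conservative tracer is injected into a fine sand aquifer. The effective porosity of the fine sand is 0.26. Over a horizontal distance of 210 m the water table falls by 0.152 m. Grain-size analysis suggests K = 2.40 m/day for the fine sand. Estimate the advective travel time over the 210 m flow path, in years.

86.1

Hydraulic gradient i = Δh / L = 0.152 / 210 = 0.0007238.
Darcy flux q = K · i = 2.400 × 0.0007238 = 0.001737 m/day.
Seepage velocity v = q / n_e = 0.001737 / 0.26 = 0.006681 m/day.
Travel time t = L / v = 210 / 0.006681 = 31431 days = 86.05 years.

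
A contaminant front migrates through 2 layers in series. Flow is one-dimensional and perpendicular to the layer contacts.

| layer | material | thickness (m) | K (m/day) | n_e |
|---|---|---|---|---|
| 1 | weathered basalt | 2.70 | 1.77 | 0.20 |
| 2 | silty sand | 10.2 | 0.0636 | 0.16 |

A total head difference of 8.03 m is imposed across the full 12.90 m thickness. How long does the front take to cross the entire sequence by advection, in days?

43.8

With flow normal to the layers, continuity requires the same specific discharge q through every layer.
Σ(b_i/K_i) = 2.70/1.77 + 10.2/0.0636 = 161.9 d.
q = Δh / Σ(b_i/K_i) = 8.03 / 161.9 = 0.04960 m/day.
In each layer the seepage velocity is v_i = q/n_i, so the layer transit time is t_i = b_i·n_i / q:
  layer 1 (weathered basalt): t_1 = 2.70 × 0.20 / 0.04960 = 10.89 d
  layer 2 (silty sand): t_2 = 10.2 × 0.16 / 0.04960 = 32.90 d
Total t = Σ t_i = 43.79 days.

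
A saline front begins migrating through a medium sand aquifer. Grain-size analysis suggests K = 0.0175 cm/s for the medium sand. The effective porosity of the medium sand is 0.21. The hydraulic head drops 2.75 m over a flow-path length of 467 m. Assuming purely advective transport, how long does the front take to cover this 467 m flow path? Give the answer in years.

Convert K: 0.0175 cm/s × 864 = 15.12 m/day.
Hydraulic gradient i = Δh / L = 2.75 / 467 = 0.005889.
Darcy flux q = K · i = 15.12 × 0.005889 = 0.08904 m/day.
Seepage velocity v = q / n_e = 0.08904 / 0.21 = 0.4240 m/day.
Travel time t = L / v = 467 / 0.4240 = 1101 days = 3.016 years.

3.02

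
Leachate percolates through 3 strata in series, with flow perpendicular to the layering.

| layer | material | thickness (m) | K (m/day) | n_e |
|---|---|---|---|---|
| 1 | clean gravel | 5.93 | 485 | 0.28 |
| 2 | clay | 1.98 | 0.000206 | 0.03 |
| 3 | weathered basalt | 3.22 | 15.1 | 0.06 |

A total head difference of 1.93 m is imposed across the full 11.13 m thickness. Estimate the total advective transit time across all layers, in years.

26.1

With flow normal to the layers, continuity requires the same specific discharge q through every layer.
Σ(b_i/K_i) = 5.93/485 + 1.98/0.000206 + 3.22/15.1 = 9612 d.
q = Δh / Σ(b_i/K_i) = 1.93 / 9612 = 0.0002008 m/day.
In each layer the seepage velocity is v_i = q/n_i, so the layer transit time is t_i = b_i·n_i / q:
  layer 1 (clean gravel): t_1 = 5.93 × 0.28 / 0.0002008 = 8269 d
  layer 2 (clay): t_2 = 1.98 × 0.03 / 0.0002008 = 295.8 d
  layer 3 (weathered basalt): t_3 = 3.22 × 0.06 / 0.0002008 = 962.2 d
Total t = Σ t_i = 9527 days = 26.08 years.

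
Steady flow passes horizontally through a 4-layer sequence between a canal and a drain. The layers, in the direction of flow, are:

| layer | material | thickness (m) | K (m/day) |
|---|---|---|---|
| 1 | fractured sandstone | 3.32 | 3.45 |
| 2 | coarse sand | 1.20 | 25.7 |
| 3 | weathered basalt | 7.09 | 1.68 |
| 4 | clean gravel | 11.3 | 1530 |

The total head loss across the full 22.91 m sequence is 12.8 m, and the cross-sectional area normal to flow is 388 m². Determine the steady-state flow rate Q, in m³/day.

948

Flow is perpendicular to layering, so the layers act in series and the equivalent K is the thickness-weighted harmonic mean.
Total thickness L = 3.32 + 1.20 + 7.09 + 11.3 = 22.91 m.
Σ(b_i/K_i) = 3.32/3.45 + 1.20/25.7 + 7.09/1.68 + 11.3/1530 = 5.237 d.
K_eq = L / Σ(b_i/K_i) = 22.91 / 5.237 = 4.375 m/day.
Q = K_eq · A · (Δh/L) = 4.375 × 388 × (12.8/22.91) = 948.4 m³/day.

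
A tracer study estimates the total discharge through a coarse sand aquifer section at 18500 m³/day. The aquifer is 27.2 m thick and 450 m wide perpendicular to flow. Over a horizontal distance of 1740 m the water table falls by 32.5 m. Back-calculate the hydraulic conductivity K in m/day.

Cross-sectional area A = 450 × 27.2 = 12240 m².
Hydraulic gradient i = Δh / L = 32.5 / 1740 = 0.01868.
From Q = K·A·i, K = Q / (A·i) = 18500 / (12240 × 0.01868) = 80.92 m/day.

80.9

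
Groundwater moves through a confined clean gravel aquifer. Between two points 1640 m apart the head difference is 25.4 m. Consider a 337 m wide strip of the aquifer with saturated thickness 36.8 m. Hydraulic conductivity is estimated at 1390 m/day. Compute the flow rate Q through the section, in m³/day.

Cross-sectional area A = 337 × 36.8 = 12402 m².
Hydraulic gradient i = Δh / L = 25.4 / 1640 = 0.01549.
Darcy's law: Q = K · A · i = 1390 × 12402 × 0.01549 = 2.670e+05 m³/day.

267000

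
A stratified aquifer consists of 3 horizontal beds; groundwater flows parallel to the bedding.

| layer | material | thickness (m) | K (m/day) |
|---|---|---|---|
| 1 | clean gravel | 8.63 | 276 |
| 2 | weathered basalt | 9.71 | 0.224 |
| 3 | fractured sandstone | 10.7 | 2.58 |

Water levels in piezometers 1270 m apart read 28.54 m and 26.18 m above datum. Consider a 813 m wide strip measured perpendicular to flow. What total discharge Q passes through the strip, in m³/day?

3640

Flow is parallel to layering, so each bed carries its own Darcy discharge and the transmissivities add.
Σ(K_i·b_i) = 276×8.63 + 0.224×9.71 + 2.58×10.7 = 2412 m²/day.
Hydraulic gradient i = (28.54 − 26.18) / 1270 = 2.36 / 1270 = 0.001858.
Q = Σ(K_i·b_i) · W · i = 2412 × 813 × 0.001858 = 3643 m³/day.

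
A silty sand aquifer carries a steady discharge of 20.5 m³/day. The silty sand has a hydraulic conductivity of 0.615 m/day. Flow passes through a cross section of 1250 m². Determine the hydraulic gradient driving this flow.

From Q = K·A·i, i = Q / (K·A) = 20.5 / (0.6150 × 1250) = 0.02667.

0.0267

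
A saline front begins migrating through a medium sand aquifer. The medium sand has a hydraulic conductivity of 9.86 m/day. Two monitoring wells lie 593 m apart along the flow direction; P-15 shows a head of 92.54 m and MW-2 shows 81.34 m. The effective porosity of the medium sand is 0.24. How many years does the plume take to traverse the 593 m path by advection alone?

Hydraulic gradient i = (92.54 − 81.34) / 593 = 11.2 / 593 = 0.01889.
Darcy flux q = K · i = 9.860 × 0.01889 = 0.1862 m/day.
Seepage velocity v = q / n_e = 0.1862 / 0.24 = 0.7759 m/day.
Travel time t = L / v = 593 / 0.7759 = 764.2 days = 2.092 years.

2.09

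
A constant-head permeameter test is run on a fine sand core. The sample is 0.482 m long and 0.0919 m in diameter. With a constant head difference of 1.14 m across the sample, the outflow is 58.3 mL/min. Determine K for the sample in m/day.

Cross-sectional area A = π·(d/2)² = π × (0.0919/2)² = 0.006633 m².
Convert discharge: 58.3 mL/min = 9.717e-07 m³/s.
Darcy's law rearranged: K = Q·L / (A·Δh) = 9.717e-07 × 0.482 / (0.006633 × 1.14) = 6.194e-05 m/s = 5.351 m/day.

5.35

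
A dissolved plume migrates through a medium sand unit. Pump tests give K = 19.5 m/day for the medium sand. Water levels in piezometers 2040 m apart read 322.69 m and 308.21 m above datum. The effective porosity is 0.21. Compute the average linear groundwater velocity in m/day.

0.659

Hydraulic gradient i = (322.69 − 308.21) / 2040 = 14.48 / 2040 = 0.007098.
Darcy flux q = K · i = 19.50 × 0.007098 = 0.1384 m/day.
Seepage velocity v = q / n_e = 0.1384 / 0.21 = 0.6591 m/day.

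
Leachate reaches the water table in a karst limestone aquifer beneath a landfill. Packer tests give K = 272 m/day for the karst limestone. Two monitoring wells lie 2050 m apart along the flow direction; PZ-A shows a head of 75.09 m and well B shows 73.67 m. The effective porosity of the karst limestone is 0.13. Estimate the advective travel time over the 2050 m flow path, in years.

3.87

Hydraulic gradient i = (75.09 − 73.67) / 2050 = 1.42 / 2050 = 0.0006927.
Darcy flux q = K · i = 272.0 × 0.0006927 = 0.1884 m/day.
Seepage velocity v = q / n_e = 0.1884 / 0.13 = 1.449 m/day.
Travel time t = L / v = 2050 / 1.449 = 1414 days = 3.873 years.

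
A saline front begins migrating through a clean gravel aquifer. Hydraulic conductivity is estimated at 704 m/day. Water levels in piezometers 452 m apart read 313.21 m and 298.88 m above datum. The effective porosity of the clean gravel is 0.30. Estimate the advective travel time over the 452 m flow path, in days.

Hydraulic gradient i = (313.21 − 298.88) / 452 = 14.33 / 452 = 0.03170.
Darcy flux q = K · i = 704.0 × 0.03170 = 22.32 m/day.
Seepage velocity v = q / n_e = 22.32 / 0.30 = 74.40 m/day.
Travel time t = L / v = 452 / 74.40 = 6.075 days.

6.08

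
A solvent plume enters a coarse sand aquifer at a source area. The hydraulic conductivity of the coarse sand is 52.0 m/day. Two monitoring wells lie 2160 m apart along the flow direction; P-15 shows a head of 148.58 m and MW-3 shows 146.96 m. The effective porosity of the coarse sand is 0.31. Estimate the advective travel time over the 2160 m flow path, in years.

Hydraulic gradient i = (148.58 − 146.96) / 2160 = 1.62 / 2160 = 0.0007500.
Darcy flux q = K · i = 52.00 × 0.0007500 = 0.03900 m/day.
Seepage velocity v = q / n_e = 0.03900 / 0.31 = 0.1258 m/day.
Travel time t = L / v = 2160 / 0.1258 = 17169 days = 47.01 years.

47.0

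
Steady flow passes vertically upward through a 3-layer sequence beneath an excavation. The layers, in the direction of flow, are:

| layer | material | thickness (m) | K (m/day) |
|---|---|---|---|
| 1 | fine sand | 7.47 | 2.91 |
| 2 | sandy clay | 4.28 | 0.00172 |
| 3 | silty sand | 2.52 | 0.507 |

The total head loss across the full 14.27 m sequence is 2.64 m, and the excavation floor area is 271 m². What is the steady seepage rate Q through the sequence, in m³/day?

Flow is perpendicular to layering, so the layers act in series and the equivalent K is the thickness-weighted harmonic mean.
Total thickness L = 7.47 + 4.28 + 2.52 = 14.27 m.
Σ(b_i/K_i) = 7.47/2.91 + 4.28/0.00172 + 2.52/0.507 = 2496 d.
K_eq = L / Σ(b_i/K_i) = 14.27 / 2496 = 0.005717 m/day.
Q = K_eq · A · (Δh/L) = 0.005717 × 271 × (2.64/14.27) = 0.2866 m³/day.

0.287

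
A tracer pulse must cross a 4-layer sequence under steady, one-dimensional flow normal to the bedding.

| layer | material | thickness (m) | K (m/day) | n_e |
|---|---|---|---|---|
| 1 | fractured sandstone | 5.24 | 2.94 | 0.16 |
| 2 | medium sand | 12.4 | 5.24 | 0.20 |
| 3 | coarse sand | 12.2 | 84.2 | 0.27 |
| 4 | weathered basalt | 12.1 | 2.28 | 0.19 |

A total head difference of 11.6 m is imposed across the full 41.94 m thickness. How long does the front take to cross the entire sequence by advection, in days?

With flow normal to the layers, continuity requires the same specific discharge q through every layer.
Σ(b_i/K_i) = 5.24/2.94 + 12.4/5.24 + 12.2/84.2 + 12.1/2.28 = 9.601 d.
q = Δh / Σ(b_i/K_i) = 11.6 / 9.601 = 1.208 m/day.
In each layer the seepage velocity is v_i = q/n_i, so the layer transit time is t_i = b_i·n_i / q:
  layer 1 (fractured sandstone): t_1 = 5.24 × 0.16 / 1.208 = 0.6939 d
  layer 2 (medium sand): t_2 = 12.4 × 0.20 / 1.208 = 2.053 d
  layer 3 (coarse sand): t_3 = 12.2 × 0.27 / 1.208 = 2.726 d
  layer 4 (weathered basalt): t_4 = 12.1 × 0.19 / 1.208 = 1.903 d
Total t = Σ t_i = 7.375 days.

7.38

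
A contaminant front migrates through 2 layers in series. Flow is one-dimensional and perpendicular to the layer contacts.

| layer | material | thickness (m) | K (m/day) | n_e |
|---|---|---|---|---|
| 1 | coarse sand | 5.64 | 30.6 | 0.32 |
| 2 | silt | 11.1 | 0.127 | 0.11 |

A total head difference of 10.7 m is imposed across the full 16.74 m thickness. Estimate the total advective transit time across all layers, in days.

With flow normal to the layers, continuity requires the same specific discharge q through every layer.
Σ(b_i/K_i) = 5.64/30.6 + 11.1/0.127 = 87.59 d.
q = Δh / Σ(b_i/K_i) = 10.7 / 87.59 = 0.1222 m/day.
In each layer the seepage velocity is v_i = q/n_i, so the layer transit time is t_i = b_i·n_i / q:
  layer 1 (coarse sand): t_1 = 5.64 × 0.32 / 0.1222 = 14.77 d
  layer 2 (silt): t_2 = 11.1 × 0.11 / 0.1222 = 9.995 d
Total t = Σ t_i = 24.77 days.

24.8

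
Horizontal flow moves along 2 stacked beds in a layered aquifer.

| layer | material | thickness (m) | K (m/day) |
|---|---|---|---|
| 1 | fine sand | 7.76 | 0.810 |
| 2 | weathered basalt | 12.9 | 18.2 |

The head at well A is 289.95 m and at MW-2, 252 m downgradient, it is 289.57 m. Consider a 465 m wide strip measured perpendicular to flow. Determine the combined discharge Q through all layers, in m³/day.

Flow is parallel to layering, so each bed carries its own Darcy discharge and the transmissivities add.
Σ(K_i·b_i) = 0.810×7.76 + 18.2×12.9 = 241.1 m²/day.
Hydraulic gradient i = (289.95 − 289.57) / 252 = 0.38 / 252 = 0.001508.
Q = Σ(K_i·b_i) · W · i = 241.1 × 465 × 0.001508 = 169.0 m³/day.

169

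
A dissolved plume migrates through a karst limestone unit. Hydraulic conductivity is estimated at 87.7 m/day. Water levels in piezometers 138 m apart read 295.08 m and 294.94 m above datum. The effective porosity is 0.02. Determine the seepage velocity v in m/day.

Hydraulic gradient i = (295.08 − 294.94) / 138 = 0.14 / 138 = 0.001014.
Darcy flux q = K · i = 87.70 × 0.001014 = 0.08897 m/day.
Seepage velocity v = q / n_e = 0.08897 / 0.02 = 4.449 m/day.

4.45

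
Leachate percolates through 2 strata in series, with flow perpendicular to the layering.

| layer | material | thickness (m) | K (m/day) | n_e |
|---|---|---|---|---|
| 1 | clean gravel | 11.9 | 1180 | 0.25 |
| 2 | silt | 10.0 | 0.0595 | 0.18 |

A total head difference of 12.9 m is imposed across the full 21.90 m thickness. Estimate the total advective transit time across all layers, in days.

With flow normal to the layers, continuity requires the same specific discharge q through every layer.
Σ(b_i/K_i) = 11.9/1180 + 10.0/0.0595 = 168.1 d.
q = Δh / Σ(b_i/K_i) = 12.9 / 168.1 = 0.07675 m/day.
In each layer the seepage velocity is v_i = q/n_i, so the layer transit time is t_i = b_i·n_i / q:
  layer 1 (clean gravel): t_1 = 11.9 × 0.25 / 0.07675 = 38.76 d
  layer 2 (silt): t_2 = 10.0 × 0.18 / 0.07675 = 23.45 d
Total t = Σ t_i = 62.21 days.

62.2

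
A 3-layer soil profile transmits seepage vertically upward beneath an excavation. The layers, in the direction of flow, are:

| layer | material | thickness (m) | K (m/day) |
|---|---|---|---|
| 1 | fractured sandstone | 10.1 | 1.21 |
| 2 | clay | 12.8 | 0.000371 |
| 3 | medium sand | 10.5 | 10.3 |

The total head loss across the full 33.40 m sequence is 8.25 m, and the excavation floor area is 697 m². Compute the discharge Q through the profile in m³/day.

Flow is perpendicular to layering, so the layers act in series and the equivalent K is the thickness-weighted harmonic mean.
Total thickness L = 10.1 + 12.8 + 10.5 = 33.40 m.
Σ(b_i/K_i) = 10.1/1.21 + 12.8/0.000371 + 10.5/10.3 = 34511 d.
K_eq = L / Σ(b_i/K_i) = 33.40 / 34511 = 0.0009678 m/day.
Q = K_eq · A · (Δh/L) = 0.0009678 × 697 × (8.25/33.40) = 0.1666 m³/day.

0.167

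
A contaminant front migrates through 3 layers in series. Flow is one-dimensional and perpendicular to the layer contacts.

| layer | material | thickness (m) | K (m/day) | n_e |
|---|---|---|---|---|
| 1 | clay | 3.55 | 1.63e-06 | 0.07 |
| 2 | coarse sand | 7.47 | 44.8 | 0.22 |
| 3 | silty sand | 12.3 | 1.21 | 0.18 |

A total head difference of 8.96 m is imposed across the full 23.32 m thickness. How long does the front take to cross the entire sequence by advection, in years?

2730

With flow normal to the layers, continuity requires the same specific discharge q through every layer.
Σ(b_i/K_i) = 3.55/1.63e-06 + 7.47/44.8 + 12.3/1.21 = 2.178e+06 d.
q = Δh / Σ(b_i/K_i) = 8.96 / 2.178e+06 = 4.114e-06 m/day.
In each layer the seepage velocity is v_i = q/n_i, so the layer transit time is t_i = b_i·n_i / q:
  layer 1 (clay): t_1 = 3.55 × 0.07 / 4.114e-06 = 60403 d
  layer 2 (coarse sand): t_2 = 7.47 × 0.22 / 4.114e-06 = 3.995e+05 d
  layer 3 (silty sand): t_3 = 12.3 × 0.18 / 4.114e-06 = 5.382e+05 d
Total t = Σ t_i = 9.980e+05 days = 2732 years.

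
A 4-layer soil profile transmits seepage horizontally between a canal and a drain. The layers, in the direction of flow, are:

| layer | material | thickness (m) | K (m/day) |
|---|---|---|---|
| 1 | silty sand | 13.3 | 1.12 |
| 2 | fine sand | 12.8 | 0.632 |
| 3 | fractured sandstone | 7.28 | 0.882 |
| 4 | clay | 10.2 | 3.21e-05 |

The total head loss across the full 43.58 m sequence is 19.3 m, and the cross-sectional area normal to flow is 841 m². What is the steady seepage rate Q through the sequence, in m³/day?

0.0511

Flow is perpendicular to layering, so the layers act in series and the equivalent K is the thickness-weighted harmonic mean.
Total thickness L = 13.3 + 12.8 + 7.28 + 10.2 = 43.58 m.
Σ(b_i/K_i) = 13.3/1.12 + 12.8/0.632 + 7.28/0.882 + 10.2/3.21e-05 = 3.178e+05 d.
K_eq = L / Σ(b_i/K_i) = 43.58 / 3.178e+05 = 0.0001371 m/day.
Q = K_eq · A · (Δh/L) = 0.0001371 × 841 × (19.3/43.58) = 0.05107 m³/day.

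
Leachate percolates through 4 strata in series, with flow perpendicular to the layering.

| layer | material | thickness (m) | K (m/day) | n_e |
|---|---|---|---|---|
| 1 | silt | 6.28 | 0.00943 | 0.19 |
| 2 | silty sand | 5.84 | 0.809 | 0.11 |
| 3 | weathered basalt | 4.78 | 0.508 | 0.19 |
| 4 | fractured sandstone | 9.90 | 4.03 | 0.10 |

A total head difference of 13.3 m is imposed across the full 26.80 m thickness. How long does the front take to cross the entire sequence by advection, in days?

192

With flow normal to the layers, continuity requires the same specific discharge q through every layer.
Σ(b_i/K_i) = 6.28/0.00943 + 5.84/0.809 + 4.78/0.508 + 9.90/4.03 = 685.0 d.
q = Δh / Σ(b_i/K_i) = 13.3 / 685.0 = 0.01941 m/day.
In each layer the seepage velocity is v_i = q/n_i, so the layer transit time is t_i = b_i·n_i / q:
  layer 1 (silt): t_1 = 6.28 × 0.19 / 0.01941 = 61.46 d
  layer 2 (silty sand): t_2 = 5.84 × 0.11 / 0.01941 = 33.09 d
  layer 3 (weathered basalt): t_3 = 4.78 × 0.19 / 0.01941 = 46.78 d
  layer 4 (fractured sandstone): t_4 = 9.90 × 0.10 / 0.01941 = 50.99 d
Total t = Σ t_i = 192.3 days.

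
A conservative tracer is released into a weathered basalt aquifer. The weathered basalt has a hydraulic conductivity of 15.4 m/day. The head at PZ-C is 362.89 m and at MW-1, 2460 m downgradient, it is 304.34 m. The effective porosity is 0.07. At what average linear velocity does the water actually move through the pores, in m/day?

5.24

Hydraulic gradient i = (362.89 − 304.34) / 2460 = 58.55 / 2460 = 0.02380.
Darcy flux q = K · i = 15.40 × 0.02380 = 0.3665 m/day.
Seepage velocity v = q / n_e = 0.3665 / 0.07 = 5.236 m/day.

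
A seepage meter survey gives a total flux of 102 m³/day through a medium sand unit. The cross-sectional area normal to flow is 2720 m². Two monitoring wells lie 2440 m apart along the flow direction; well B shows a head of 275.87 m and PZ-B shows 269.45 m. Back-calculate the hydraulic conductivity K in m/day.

Hydraulic gradient i = (275.87 − 269.45) / 2440 = 6.42 / 2440 = 0.002631.
From Q = K·A·i, K = Q / (A·i) = 102 / (2720 × 0.002631) = 14.25 m/day.

14.3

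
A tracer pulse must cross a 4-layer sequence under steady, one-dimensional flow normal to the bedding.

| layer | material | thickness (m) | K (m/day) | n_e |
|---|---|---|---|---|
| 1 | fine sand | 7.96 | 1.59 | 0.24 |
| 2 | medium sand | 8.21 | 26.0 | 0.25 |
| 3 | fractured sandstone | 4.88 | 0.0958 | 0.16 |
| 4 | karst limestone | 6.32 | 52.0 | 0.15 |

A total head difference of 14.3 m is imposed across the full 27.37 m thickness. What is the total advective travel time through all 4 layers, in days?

22.4

With flow normal to the layers, continuity requires the same specific discharge q through every layer.
Σ(b_i/K_i) = 7.96/1.59 + 8.21/26.0 + 4.88/0.0958 + 6.32/52.0 = 56.38 d.
q = Δh / Σ(b_i/K_i) = 14.3 / 56.38 = 0.2536 m/day.
In each layer the seepage velocity is v_i = q/n_i, so the layer transit time is t_i = b_i·n_i / q:
  layer 1 (fine sand): t_1 = 7.96 × 0.24 / 0.2536 = 7.532 d
  layer 2 (medium sand): t_2 = 8.21 × 0.25 / 0.2536 = 8.093 d
  layer 3 (fractured sandstone): t_3 = 4.88 × 0.16 / 0.2536 = 3.079 d
  layer 4 (karst limestone): t_4 = 6.32 × 0.15 / 0.2536 = 3.738 d
Total t = Σ t_i = 22.44 days.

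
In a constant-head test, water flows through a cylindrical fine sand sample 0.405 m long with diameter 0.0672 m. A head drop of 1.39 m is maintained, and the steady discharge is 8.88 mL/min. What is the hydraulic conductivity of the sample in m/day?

Cross-sectional area A = π·(d/2)² = π × (0.0672/2)² = 0.003547 m².
Convert discharge: 8.88 mL/min = 1.480e-07 m³/s.
Darcy's law rearranged: K = Q·L / (A·Δh) = 1.480e-07 × 0.405 / (0.003547 × 1.39) = 1.216e-05 m/s = 1.050 m/day.

1.05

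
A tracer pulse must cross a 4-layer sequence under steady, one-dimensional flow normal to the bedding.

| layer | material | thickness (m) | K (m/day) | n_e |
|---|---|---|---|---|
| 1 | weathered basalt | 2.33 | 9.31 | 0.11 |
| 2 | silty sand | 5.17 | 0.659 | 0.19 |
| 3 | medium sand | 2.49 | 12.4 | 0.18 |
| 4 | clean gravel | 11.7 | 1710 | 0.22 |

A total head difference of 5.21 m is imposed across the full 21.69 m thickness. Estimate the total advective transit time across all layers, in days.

6.79

With flow normal to the layers, continuity requires the same specific discharge q through every layer.
Σ(b_i/K_i) = 2.33/9.31 + 5.17/0.659 + 2.49/12.4 + 11.7/1710 = 8.303 d.
q = Δh / Σ(b_i/K_i) = 5.21 / 8.303 = 0.6275 m/day.
In each layer the seepage velocity is v_i = q/n_i, so the layer transit time is t_i = b_i·n_i / q:
  layer 1 (weathered basalt): t_1 = 2.33 × 0.11 / 0.6275 = 0.4085 d
  layer 2 (silty sand): t_2 = 5.17 × 0.19 / 0.6275 = 1.565 d
  layer 3 (medium sand): t_3 = 2.49 × 0.18 / 0.6275 = 0.7143 d
  layer 4 (clean gravel): t_4 = 11.7 × 0.22 / 0.6275 = 4.102 d
Total t = Σ t_i = 6.790 days.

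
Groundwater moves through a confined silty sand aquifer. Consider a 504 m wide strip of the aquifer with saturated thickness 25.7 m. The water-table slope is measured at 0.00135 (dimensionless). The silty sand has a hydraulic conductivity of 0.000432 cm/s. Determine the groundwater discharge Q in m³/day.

6.53

Convert K: 0.000432 cm/s × 864 = 0.3732 m/day.
Cross-sectional area A = 504 × 25.7 = 12953 m².
Hydraulic gradient i = 0.00135.
Darcy's law: Q = K · A · i = 0.3732 × 12953 × 0.001350 = 6.527 m³/day.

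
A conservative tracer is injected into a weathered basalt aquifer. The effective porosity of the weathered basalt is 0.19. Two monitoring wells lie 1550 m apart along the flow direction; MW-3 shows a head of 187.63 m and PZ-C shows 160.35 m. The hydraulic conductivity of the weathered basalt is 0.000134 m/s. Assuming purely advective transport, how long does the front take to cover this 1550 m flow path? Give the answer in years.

3.96

Convert K: 0.000134 m/s × 86400 = 11.58 m/day.
Hydraulic gradient i = (187.63 − 160.35) / 1550 = 27.28 / 1550 = 0.01760.
Darcy flux q = K · i = 11.58 × 0.01760 = 0.2038 m/day.
Seepage velocity v = q / n_e = 0.2038 / 0.19 = 1.072 m/day.
Travel time t = L / v = 1550 / 1.072 = 1445 days = 3.957 years.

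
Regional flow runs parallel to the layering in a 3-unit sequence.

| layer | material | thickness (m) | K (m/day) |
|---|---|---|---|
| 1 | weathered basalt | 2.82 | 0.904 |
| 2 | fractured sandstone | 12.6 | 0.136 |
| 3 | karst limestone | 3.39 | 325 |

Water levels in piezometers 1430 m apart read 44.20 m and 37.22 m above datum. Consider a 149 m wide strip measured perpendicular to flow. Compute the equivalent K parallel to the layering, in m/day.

58.8

Flow is parallel to layering, so each bed carries its own Darcy discharge and the transmissivities add.
Σ(K_i·b_i) = 0.904×2.82 + 0.136×12.6 + 325×3.39 = 1106 m²/day.
Total thickness b = 18.81 m, so K_eq = Σ(K_i·b_i)/b = 58.80 m/day.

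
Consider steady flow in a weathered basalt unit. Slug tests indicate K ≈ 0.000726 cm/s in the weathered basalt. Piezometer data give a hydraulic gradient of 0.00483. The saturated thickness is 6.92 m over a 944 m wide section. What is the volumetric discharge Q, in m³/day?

Convert K: 0.000726 cm/s × 864 = 0.6273 m/day.
Cross-sectional area A = 944 × 6.92 = 6532 m².
Hydraulic gradient i = 0.00483.
Darcy's law: Q = K · A · i = 0.6273 × 6532 × 0.004830 = 19.79 m³/day.

19.8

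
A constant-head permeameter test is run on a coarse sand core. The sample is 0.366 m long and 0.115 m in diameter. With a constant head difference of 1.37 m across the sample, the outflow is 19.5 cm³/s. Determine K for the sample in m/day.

43.3

Cross-sectional area A = π·(d/2)² = π × (0.115/2)² = 0.01039 m².
Convert discharge: 19.5 cm³/s = 1.950e-05 m³/s.
Darcy's law rearranged: K = Q·L / (A·Δh) = 1.950e-05 × 0.366 / (0.01039 × 1.37) = 0.0005015 m/s = 43.33 m/day.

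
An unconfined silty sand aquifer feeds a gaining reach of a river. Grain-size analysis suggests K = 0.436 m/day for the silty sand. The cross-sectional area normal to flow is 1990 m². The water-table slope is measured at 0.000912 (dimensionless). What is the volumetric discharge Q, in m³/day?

Hydraulic gradient i = 0.000912.
Darcy's law: Q = K · A · i = 0.4360 × 1990 × 0.0009120 = 0.7913 m³/day.

0.791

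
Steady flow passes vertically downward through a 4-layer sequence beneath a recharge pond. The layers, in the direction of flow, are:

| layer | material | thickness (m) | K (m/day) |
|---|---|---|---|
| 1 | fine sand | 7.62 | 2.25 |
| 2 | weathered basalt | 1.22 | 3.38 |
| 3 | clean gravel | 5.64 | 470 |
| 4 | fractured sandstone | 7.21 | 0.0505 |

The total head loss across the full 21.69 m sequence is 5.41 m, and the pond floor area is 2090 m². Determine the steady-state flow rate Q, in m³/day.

77.2

Flow is perpendicular to layering, so the layers act in series and the equivalent K is the thickness-weighted harmonic mean.
Total thickness L = 7.62 + 1.22 + 5.64 + 7.21 = 21.69 m.
Σ(b_i/K_i) = 7.62/2.25 + 1.22/3.38 + 5.64/470 + 7.21/0.0505 = 146.5 d.
K_eq = L / Σ(b_i/K_i) = 21.69 / 146.5 = 0.1480 m/day.
Q = K_eq · A · (Δh/L) = 0.1480 × 2090 × (5.41/21.69) = 77.16 m³/day.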